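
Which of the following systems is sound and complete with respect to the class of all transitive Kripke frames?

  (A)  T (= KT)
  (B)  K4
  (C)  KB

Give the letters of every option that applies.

B

(A) T (= KT) is determined by the class of reflexive frames.
(B) K4 is determined by exactly this class.
(C) KB is determined by the class of symmetric frames.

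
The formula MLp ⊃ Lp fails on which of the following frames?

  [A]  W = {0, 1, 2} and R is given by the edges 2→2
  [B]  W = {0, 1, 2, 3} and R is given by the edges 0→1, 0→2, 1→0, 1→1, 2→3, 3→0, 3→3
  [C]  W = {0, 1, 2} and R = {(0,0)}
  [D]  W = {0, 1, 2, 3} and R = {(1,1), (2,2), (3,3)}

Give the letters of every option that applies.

The schema MLp ⊃ Lp is the dual of axiom 5; it is valid on a frame iff R is euclidean.
(A) R is euclidean (any two R-successors of the same world are R-related), so the schema is valid here.
(B) R is not euclidean (0 R 1 and 0 R 2 but not 1 R 2), so the schema fails here.
(C) R is euclidean (any two R-successors of the same world are R-related), so the schema is valid here.
(D) R is euclidean (any two R-successors of the same world are R-related), so the schema is valid here.

B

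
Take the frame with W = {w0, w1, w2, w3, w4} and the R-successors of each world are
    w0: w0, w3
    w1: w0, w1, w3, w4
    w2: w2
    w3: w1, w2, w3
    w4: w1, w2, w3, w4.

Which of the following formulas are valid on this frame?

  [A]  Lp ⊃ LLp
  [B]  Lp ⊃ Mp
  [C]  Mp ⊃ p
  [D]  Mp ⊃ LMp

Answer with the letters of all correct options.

B

R is not transitive: w0 R w3 and w3 R w1 but not w0 R w1.
R is not euclidean: w0 R w3 and w0 R w0 but not w3 R w0.
R is serial: every world has an R-successor.
R is not a subset of the identity: w0 R w3 with w0 ≠ w3.
(A) axiom 4: valid iff R is transitive. R is not transitive — not valid.
(B) Lp ⊃ Mp is axiom D; it is valid on a frame exactly when R is serial. R is serial, so valid.
(C) Mp ⊃ p (the converse of T) corresponds to R being a subset of the identity. Here R ⊄ identity, so not valid.
(D) Mp ⊃ LMp (axiom 5) characterises the euclidean frames. R is not euclidean — not valid.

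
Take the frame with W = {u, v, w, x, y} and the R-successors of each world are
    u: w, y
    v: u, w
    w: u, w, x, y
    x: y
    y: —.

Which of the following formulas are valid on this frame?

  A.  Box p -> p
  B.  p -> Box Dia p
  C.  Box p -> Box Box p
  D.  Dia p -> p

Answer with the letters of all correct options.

none

R is not reflexive: not u R u.
R is not symmetric: u R y but not y R u.
R is not transitive: u R w and w R u but not u R u.
R is not a subset of the identity: u R w with u ≠ w.
(A) Box p -> p (axiom T) characterises the reflexive frames. R is not reflexive — not valid.
(B) p -> Box Dia p is axiom B; it is valid on a frame exactly when R is symmetric. R is not symmetric, so not valid.
(C) Box p -> Box Box p (axiom 4) characterises the transitive frames. R is not transitive — not valid.
(D) Dia p -> p (the converse of T) corresponds to R being a subset of the identity. Here R ⊄ identity, so not valid.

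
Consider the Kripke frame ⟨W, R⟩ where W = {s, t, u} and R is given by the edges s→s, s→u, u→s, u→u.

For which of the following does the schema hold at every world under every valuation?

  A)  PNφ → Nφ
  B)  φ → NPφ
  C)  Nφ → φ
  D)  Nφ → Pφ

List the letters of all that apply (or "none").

A, B

R is not reflexive: not t R t.
R is symmetric: every R-edge is matched by its reverse.
R is euclidean: any two R-successors of the same world are R-related.
R is not serial: t has no R-successor.
(A) the dual of axiom 5: valid iff R is euclidean. R is euclidean — valid.
(B) φ → NPφ is axiom B; it is valid on a frame exactly when R is symmetric. R is symmetric, so valid.
(C) Nφ → φ is axiom T; it is valid on a frame exactly when R is reflexive. R is not reflexive, so not valid.
(D) Nφ → Pφ is axiom D, which corresponds to seriality. R is not serial — not valid.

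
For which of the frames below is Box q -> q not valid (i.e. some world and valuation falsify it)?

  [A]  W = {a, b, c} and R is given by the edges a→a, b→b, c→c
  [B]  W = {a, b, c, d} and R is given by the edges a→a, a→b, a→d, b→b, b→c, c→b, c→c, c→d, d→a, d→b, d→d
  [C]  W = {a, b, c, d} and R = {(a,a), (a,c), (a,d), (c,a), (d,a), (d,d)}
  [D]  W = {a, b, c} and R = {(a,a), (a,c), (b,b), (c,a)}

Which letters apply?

The schema Box q -> q is axiom T; it is valid on a frame iff R is reflexive.
(A) R is reflexive (each world relates to itself), so the schema is valid here.
(B) R is reflexive (each world relates to itself), so the schema is valid here.
(C) R is not reflexive (not b R b), so the schema fails here.
(D) R is not reflexive (not c R c), so the schema fails here.

C, D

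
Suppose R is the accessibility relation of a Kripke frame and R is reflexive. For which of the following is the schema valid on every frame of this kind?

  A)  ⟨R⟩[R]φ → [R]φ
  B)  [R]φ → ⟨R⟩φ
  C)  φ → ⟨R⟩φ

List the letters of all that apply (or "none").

A reflexive relation is serial.
(A) the dual of axiom 5: valid iff R is euclidean. Such an R need not be euclidean — not valid.
(B) axiom D: valid iff R is serial. Every such R is serial — valid.
(C) φ → ⟨R⟩φ is the dual of axiom T; it is valid on a frame exactly when R is reflexive. Every such R is reflexive, so valid.

B, C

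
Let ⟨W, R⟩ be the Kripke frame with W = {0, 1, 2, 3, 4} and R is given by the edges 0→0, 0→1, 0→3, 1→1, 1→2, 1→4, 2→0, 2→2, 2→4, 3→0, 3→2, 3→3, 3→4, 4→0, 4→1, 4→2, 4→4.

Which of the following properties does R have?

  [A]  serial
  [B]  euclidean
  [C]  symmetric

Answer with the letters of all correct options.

A

(A) serial: every world has an R-successor.
(B) not euclidean: 0 R 1 and 0 R 0 but not 1 R 0.
(C) not symmetric: 0 R 1 but not 1 R 0.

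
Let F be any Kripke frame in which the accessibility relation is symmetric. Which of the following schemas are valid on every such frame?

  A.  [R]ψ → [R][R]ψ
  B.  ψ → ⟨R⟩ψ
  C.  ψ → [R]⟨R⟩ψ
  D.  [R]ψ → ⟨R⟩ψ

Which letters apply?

(A) [R]ψ → [R][R]ψ is axiom 4; it is valid on a frame exactly when R is transitive. Such an R need not be transitive, so not valid.
(B) the dual of axiom T: valid iff R is reflexive. Such an R need not be reflexive — not valid.
(C) ψ → [R]⟨R⟩ψ is axiom B, which corresponds to symmetry. Every such R is symmetric — valid.
(D) [R]ψ → ⟨R⟩ψ (axiom D) characterises the serial frames. Such an R need not be serial — not valid.

C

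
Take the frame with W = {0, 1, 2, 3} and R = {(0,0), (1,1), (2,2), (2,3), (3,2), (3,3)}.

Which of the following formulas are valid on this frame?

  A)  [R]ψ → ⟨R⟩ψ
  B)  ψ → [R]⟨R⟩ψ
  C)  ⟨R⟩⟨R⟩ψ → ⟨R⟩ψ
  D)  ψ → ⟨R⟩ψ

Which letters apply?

A, B, C, D

R is reflexive: each world relates to itself.
R is symmetric: every R-edge is matched by its reverse.
R is transitive: R is closed under composition.
R is serial: every world has an R-successor.
(A) [R]ψ → ⟨R⟩ψ is axiom D; it is valid on a frame exactly when R is serial. R is serial, so valid.
(B) ψ → [R]⟨R⟩ψ (axiom B) characterises the symmetric frames. R is symmetric — valid.
(C) ⟨R⟩⟨R⟩ψ → ⟨R⟩ψ (the dual of axiom 4) characterises the transitive frames. R is transitive — valid.
(D) ψ → ⟨R⟩ψ (the dual of axiom T) characterises the reflexive frames. R is reflexive — valid.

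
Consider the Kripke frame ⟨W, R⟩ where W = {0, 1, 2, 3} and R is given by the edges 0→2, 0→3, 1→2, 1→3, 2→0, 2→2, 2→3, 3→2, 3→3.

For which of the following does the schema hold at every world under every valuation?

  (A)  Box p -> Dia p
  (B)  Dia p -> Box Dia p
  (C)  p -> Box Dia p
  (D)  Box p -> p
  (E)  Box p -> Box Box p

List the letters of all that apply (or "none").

R is not reflexive: not 0 R 0.
R is not symmetric: 0 R 3 but not 3 R 0.
R is not transitive: 0 R 2 and 2 R 0 but not 0 R 0.
R is not euclidean: 2 R 3 and 2 R 0 but not 3 R 0.
R is serial: every world has an R-successor.
(A) Box p -> Dia p (axiom D) characterises the serial frames. R is serial — valid.
(B) Dia p -> Box Dia p is axiom 5, which corresponds to the euclidean property. R is not euclidean — not valid.
(C) p -> Box Dia p is axiom B, which corresponds to symmetry. R is not symmetric — not valid.
(D) Box p -> p is axiom T; it is valid on a frame exactly when R is reflexive. R is not reflexive, so not valid.
(E) Box p -> Box Box p is axiom 4; it is valid on a frame exactly when R is transitive. R is not transitive, so not valid.

A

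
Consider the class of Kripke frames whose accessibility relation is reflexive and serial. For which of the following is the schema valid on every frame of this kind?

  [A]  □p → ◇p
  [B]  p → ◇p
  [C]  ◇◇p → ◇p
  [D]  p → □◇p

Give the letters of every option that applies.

A, B

(A) □p → ◇p (axiom D) characterises the serial frames. Every such R is serial — valid.
(B) p → ◇p (the dual of axiom T) characterises the reflexive frames. Every such R is reflexive — valid.
(C) ◇◇p → ◇p (the dual of axiom 4) characterises the transitive frames. Such an R need not be transitive — not valid.
(D) p → □◇p is axiom B, which corresponds to symmetry. Such an R need not be symmetric — not valid.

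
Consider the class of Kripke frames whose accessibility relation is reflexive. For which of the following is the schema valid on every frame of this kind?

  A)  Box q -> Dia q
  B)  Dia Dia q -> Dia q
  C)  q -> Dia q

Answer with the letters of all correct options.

A reflexive relation is serial.
(A) Box q -> Dia q (axiom D) characterises the serial frames. Every such R is serial — valid.
(B) Dia Dia q -> Dia q is the dual of axiom 4, which corresponds to transitivity. Such an R need not be transitive — not valid.
(C) the dual of axiom T: valid iff R is reflexive. Every such R is reflexive — valid.

A, C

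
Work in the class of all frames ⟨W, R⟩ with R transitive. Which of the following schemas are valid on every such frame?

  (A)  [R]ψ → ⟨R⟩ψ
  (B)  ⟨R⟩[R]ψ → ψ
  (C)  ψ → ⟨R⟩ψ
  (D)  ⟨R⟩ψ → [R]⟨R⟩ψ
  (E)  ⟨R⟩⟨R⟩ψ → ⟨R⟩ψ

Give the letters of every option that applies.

E

(A) [R]ψ → ⟨R⟩ψ is axiom D; it is valid on a frame exactly when R is serial. Such an R need not be serial, so not valid.
(B) ⟨R⟩[R]ψ → ψ (the dual of axiom B) characterises the symmetric frames. Such an R need not be symmetric — not valid.
(C) ψ → ⟨R⟩ψ (the dual of axiom T) characterises the reflexive frames. Such an R need not be reflexive — not valid.
(D) ⟨R⟩ψ → [R]⟨R⟩ψ is axiom 5, which corresponds to the euclidean property. Such an R need not be euclidean — not valid.
(E) ⟨R⟩⟨R⟩ψ → ⟨R⟩ψ (the dual of axiom 4) characterises the transitive frames. Every such R is transitive — valid.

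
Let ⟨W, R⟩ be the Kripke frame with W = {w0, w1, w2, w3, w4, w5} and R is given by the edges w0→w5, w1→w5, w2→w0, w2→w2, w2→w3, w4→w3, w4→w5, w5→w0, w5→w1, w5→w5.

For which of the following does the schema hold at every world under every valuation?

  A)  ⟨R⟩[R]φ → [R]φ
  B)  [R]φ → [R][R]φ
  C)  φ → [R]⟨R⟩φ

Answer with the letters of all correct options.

none

R is not symmetric: w2 R w0 but not w0 R w2.
R is not transitive: w0 R w5 and w5 R w0 but not w0 R w0.
R is not euclidean: w2 R w0 and w2 R w2 but not w0 R w2.
(A) ⟨R⟩[R]φ → [R]φ (the dual of axiom 5) characterises the euclidean frames. R is not euclidean — not valid.
(B) [R]φ → [R][R]φ (axiom 4) characterises the transitive frames. R is not transitive — not valid.
(C) axiom B: valid iff R is symmetric. R is not symmetric — not valid.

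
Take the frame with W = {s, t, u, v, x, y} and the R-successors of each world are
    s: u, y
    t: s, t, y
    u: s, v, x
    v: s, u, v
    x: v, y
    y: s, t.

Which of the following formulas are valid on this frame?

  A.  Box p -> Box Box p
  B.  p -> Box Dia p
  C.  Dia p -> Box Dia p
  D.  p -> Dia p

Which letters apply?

none

R is not reflexive: not s R s.
R is not symmetric: t R s but not s R t.
R is not transitive: s R u and u R s but not s R s.
R is not euclidean: s R u and s R y but not u R y.
(A) Box p -> Box Box p (axiom 4) characterises the transitive frames. R is not transitive — not valid.
(B) p -> Box Dia p (axiom B) characterises the symmetric frames. R is not symmetric — not valid.
(C) Dia p -> Box Dia p is axiom 5, which corresponds to the euclidean property. R is not euclidean — not valid.
(D) p -> Dia p (the dual of axiom T) characterises the reflexive frames. R is not reflexive — not valid.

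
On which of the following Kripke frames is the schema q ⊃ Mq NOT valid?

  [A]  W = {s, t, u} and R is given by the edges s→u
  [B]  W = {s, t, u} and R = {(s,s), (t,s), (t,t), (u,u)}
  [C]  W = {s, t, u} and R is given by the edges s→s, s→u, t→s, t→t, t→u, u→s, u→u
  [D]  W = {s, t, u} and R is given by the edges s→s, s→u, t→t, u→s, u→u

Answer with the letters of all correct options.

A

The schema q ⊃ Mq is the dual of axiom T; it is valid on a frame iff R is reflexive.
(A) R is not reflexive (not s R s), so the schema fails here.
(B) R is reflexive (each world relates to itself), so the schema is valid here.
(C) R is reflexive (each world relates to itself), so the schema is valid here.
(D) R is reflexive (each world relates to itself), so the schema is valid here.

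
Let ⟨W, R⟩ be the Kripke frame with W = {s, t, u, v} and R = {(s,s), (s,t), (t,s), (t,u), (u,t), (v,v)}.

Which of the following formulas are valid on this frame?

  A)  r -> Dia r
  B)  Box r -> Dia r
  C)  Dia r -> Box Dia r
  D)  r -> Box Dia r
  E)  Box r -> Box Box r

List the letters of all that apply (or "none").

R is not reflexive: not t R t.
R is symmetric: every R-edge is matched by its reverse.
R is not transitive: s R t and t R u but not s R u.
R is not euclidean: t R s and t R u but not s R u.
R is serial: every world has an R-successor.
(A) r -> Dia r is the dual of axiom T; it is valid on a frame exactly when R is reflexive. R is not reflexive, so not valid.
(B) Box r -> Dia r (axiom D) characterises the serial frames. R is serial — valid.
(C) Dia r -> Box Dia r is axiom 5, which corresponds to the euclidean property. R is not euclidean — not valid.
(D) r -> Box Dia r is axiom B, which corresponds to symmetry. R is symmetric — valid.
(E) Box r -> Box Box r is axiom 4; it is valid on a frame exactly when R is transitive. R is not transitive, so not valid.

B, D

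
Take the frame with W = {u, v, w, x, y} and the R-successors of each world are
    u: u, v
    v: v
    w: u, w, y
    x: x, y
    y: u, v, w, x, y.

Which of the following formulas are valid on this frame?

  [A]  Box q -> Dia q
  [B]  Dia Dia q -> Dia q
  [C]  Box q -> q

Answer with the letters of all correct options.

A, C

R is reflexive: each world relates to itself.
R is not transitive: w R u and u R v but not w R v.
R is serial: every world has an R-successor.
(A) Box q -> Dia q is axiom D, which corresponds to seriality. R is serial — valid.
(B) Dia Dia q -> Dia q is the dual of axiom 4; it is valid on a frame exactly when R is transitive. R is not transitive, so not valid.
(C) axiom T: valid iff R is reflexive. R is reflexive — valid.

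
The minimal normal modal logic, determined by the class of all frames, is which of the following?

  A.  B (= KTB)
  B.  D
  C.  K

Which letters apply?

(A) B (= KTB) is determined by the class of reflexive and symmetric frames.
(B) D is determined by the class of serial frames.
(C) K is determined by exactly this class.

C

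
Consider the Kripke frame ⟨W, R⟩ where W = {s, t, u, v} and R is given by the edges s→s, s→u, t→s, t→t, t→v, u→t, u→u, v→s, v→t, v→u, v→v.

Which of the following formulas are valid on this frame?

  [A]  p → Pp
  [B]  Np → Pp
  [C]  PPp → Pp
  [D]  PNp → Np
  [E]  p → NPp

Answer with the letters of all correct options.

A, B

R is reflexive: each world relates to itself.
R is not symmetric: s R u but not u R s.
R is not transitive: s R u and u R t but not s R t.
R is not euclidean: s R u and s R s but not u R s.
R is serial: every world has an R-successor.
(A) p → Pp (the dual of axiom T) characterises the reflexive frames. R is reflexive — valid.
(B) Np → Pp is axiom D; it is valid on a frame exactly when R is serial. R is serial, so valid.
(C) the dual of axiom 4: valid iff R is transitive. R is not transitive — not valid.
(D) PNp → Np is the dual of axiom 5, which corresponds to the euclidean property. R is not euclidean — not valid.
(E) p → NPp is axiom B, which corresponds to symmetry. R is not symmetric — not valid.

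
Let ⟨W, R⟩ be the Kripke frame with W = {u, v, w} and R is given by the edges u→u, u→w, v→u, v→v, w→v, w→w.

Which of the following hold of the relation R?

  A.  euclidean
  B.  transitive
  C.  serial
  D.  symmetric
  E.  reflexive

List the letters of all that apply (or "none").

C, E

(A) not euclidean: u R w and u R u but not w R u.
(B) not transitive: u R w and w R v but not u R v.
(C) serial: every world has an R-successor.
(D) not symmetric: u R w but not w R u.
(E) reflexive: each world relates to itself.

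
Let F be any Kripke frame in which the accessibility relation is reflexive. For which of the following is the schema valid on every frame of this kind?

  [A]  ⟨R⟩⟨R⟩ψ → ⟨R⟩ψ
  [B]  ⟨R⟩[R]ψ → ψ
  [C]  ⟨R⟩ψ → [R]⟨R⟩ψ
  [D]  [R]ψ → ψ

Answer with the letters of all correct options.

A reflexive relation is serial.
(A) ⟨R⟩⟨R⟩ψ → ⟨R⟩ψ (the dual of axiom 4) characterises the transitive frames. Such an R need not be transitive — not valid.
(B) ⟨R⟩[R]ψ → ψ is the dual of axiom B; it is valid on a frame exactly when R is symmetric. Such an R need not be symmetric, so not valid.
(C) axiom 5: valid iff R is euclidean. Such an R need not be euclidean — not valid.
(D) [R]ψ → ψ (axiom T) characterises the reflexive frames. Every such R is reflexive — valid.

D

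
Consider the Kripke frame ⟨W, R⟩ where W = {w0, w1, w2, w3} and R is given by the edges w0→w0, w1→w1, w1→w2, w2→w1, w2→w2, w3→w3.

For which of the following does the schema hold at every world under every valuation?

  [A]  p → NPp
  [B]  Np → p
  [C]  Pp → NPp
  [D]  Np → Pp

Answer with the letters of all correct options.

A, B, C, D

R is reflexive: each world relates to itself.
R is symmetric: every R-edge is matched by its reverse.
R is euclidean: any two R-successors of the same world are R-related.
R is serial: every world has an R-successor.
(A) axiom B: valid iff R is symmetric. R is symmetric — valid.
(B) Np → p is axiom T; it is valid on a frame exactly when R is reflexive. R is reflexive, so valid.
(C) Pp → NPp is axiom 5, which corresponds to the euclidean property. R is euclidean — valid.
(D) Np → Pp (axiom D) characterises the serial frames. R is serial — valid.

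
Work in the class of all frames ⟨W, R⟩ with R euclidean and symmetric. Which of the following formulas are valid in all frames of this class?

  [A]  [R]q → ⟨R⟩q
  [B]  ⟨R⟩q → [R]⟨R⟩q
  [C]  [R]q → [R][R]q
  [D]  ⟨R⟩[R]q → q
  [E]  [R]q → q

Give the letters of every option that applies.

B, C, D

A symmetric euclidean relation is transitive (uRv and vRw give vRu by symmetry, then uRw by the euclidean condition, applied at v).
(A) axiom D: valid iff R is serial. Such an R need not be serial — not valid.
(B) ⟨R⟩q → [R]⟨R⟩q (axiom 5) characterises the euclidean frames. Every such R is euclidean — valid.
(C) [R]q → [R][R]q (axiom 4) characterises the transitive frames. Every such R is transitive — valid.
(D) the dual of axiom B: valid iff R is symmetric. Every such R is symmetric — valid.
(E) axiom T: valid iff R is reflexive. Such an R need not be reflexive — not valid.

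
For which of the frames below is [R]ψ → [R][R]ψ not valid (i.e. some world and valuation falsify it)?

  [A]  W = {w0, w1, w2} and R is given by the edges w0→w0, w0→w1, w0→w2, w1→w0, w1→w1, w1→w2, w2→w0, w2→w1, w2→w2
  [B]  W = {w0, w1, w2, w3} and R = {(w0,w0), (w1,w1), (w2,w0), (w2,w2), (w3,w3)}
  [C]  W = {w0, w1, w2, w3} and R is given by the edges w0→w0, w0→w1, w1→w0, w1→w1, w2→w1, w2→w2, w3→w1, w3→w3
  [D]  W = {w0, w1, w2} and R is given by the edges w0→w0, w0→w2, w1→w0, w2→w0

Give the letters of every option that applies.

C, D

The schema [R]ψ → [R][R]ψ is axiom 4; it is valid on a frame iff R is transitive.
(A) R is transitive (R is closed under composition), so the schema is valid here.
(B) R is transitive (R is closed under composition), so the schema is valid here.
(C) R is not transitive (w2 R w1 and w1 R w0 but not w2 R w0), so the schema fails here.
(D) R is not transitive (w1 R w0 and w0 R w2 but not w1 R w2), so the schema fails here.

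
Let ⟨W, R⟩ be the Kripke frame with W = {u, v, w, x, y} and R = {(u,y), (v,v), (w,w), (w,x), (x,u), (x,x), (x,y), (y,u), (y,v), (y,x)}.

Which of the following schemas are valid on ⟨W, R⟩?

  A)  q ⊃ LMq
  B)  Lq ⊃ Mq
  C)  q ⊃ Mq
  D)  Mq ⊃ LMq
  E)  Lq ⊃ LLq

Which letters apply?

B

R is not reflexive: not u R u.
R is not symmetric: w R x but not x R w.
R is not transitive: u R y and y R u but not u R u.
R is not euclidean: w R x and w R w but not x R w.
R is serial: every world has an R-successor.
(A) q ⊃ LMq is axiom B, which corresponds to symmetry. R is not symmetric — not valid.
(B) Lq ⊃ Mq is axiom D; it is valid on a frame exactly when R is serial. R is serial, so valid.
(C) q ⊃ Mq is the dual of axiom T, which corresponds to reflexivity. R is not reflexive — not valid.
(D) Mq ⊃ LMq (axiom 5) characterises the euclidean frames. R is not euclidean — not valid.
(E) axiom 4: valid iff R is transitive. R is not transitive — not valid.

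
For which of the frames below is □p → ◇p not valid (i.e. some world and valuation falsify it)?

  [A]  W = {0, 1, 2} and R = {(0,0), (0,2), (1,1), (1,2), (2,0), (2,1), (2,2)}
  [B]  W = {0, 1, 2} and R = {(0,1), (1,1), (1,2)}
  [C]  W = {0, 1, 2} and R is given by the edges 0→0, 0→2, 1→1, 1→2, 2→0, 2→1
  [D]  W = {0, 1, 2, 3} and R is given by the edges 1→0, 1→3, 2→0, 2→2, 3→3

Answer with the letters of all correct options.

B, D

The schema □p → ◇p is axiom D; it is valid on a frame iff R is serial.
(A) R is serial (every world has an R-successor), so the schema is valid here.
(B) R is not serial (2 has no R-successor), so the schema fails here.
(C) R is serial (every world has an R-successor), so the schema is valid here.
(D) R is not serial (0 has no R-successor), so the schema fails here.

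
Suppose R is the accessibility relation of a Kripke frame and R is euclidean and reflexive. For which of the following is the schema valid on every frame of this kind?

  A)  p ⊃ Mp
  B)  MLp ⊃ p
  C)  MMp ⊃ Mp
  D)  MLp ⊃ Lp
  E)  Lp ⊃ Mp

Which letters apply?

A reflexive euclidean relation is also symmetric (from wRw and wRv the euclidean condition gives vRw) and hence transitive; it is an equivalence relation.
(A) p ⊃ Mp is the dual of axiom T; it is valid on a frame exactly when R is reflexive. Every such R is reflexive, so valid.
(B) MLp ⊃ p is the dual of axiom B, which corresponds to symmetry. Every such R is symmetric — valid.
(C) MMp ⊃ Mp is the dual of axiom 4, which corresponds to transitivity. Every such R is transitive — valid.
(D) MLp ⊃ Lp is the dual of axiom 5; it is valid on a frame exactly when R is euclidean. Every such R is euclidean, so valid.
(E) Lp ⊃ Mp is axiom D, which corresponds to seriality. Every such R is serial — valid.

A, B, C, D, E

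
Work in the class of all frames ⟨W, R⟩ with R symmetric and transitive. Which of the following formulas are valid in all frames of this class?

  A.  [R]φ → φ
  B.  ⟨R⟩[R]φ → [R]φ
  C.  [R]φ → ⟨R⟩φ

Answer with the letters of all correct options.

B

A symmetric transitive relation is euclidean (uRv and uRw give vRu by symmetry, then vRw by transitivity).
(A) [R]φ → φ is axiom T; it is valid on a frame exactly when R is reflexive. Such an R need not be reflexive, so not valid.
(B) ⟨R⟩[R]φ → [R]φ is the dual of axiom 5, which corresponds to the euclidean property. Every such R is euclidean — valid.
(C) [R]φ → ⟨R⟩φ is axiom D, which corresponds to seriality. Such an R need not be serial — not valid.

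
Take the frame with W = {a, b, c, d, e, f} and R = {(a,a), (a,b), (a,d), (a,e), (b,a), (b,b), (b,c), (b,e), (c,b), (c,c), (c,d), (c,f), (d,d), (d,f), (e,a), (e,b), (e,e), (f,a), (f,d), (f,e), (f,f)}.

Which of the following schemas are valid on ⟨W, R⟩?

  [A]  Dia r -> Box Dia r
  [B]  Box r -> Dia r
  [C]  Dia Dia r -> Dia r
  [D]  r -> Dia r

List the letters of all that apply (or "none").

B, D

R is reflexive: each world relates to itself.
R is not transitive: a R b and b R c but not a R c.
R is not euclidean: a R b and a R d but not b R d.
R is serial: every world has an R-successor.
(A) Dia r -> Box Dia r is axiom 5, which corresponds to the euclidean property. R is not euclidean — not valid.
(B) Box r -> Dia r (axiom D) characterises the serial frames. R is serial — valid.
(C) Dia Dia r -> Dia r is the dual of axiom 4, which corresponds to transitivity. R is not transitive — not valid.
(D) r -> Dia r is the dual of axiom T; it is valid on a frame exactly when R is reflexive. R is reflexive, so valid.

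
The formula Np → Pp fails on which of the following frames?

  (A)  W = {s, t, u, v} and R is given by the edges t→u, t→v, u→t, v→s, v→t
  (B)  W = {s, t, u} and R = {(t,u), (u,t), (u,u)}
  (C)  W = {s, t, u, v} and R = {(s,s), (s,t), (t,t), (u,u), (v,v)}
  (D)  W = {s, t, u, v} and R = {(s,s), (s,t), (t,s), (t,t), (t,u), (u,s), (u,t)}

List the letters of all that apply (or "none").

A, B, D

The schema Np → Pp is axiom D; it is valid on a frame iff R is serial.
(A) R is not serial (s has no R-successor), so the schema fails here.
(B) R is not serial (s has no R-successor), so the schema fails here.
(C) R is serial (every world has an R-successor), so the schema is valid here.
(D) R is not serial (v has no R-successor), so the schema fails here.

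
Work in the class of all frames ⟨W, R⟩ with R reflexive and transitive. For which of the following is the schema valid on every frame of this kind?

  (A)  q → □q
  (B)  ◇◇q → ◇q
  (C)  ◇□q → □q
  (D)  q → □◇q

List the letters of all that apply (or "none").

B

Reflexive relations are serial.
(A) q → □q (equivalent to ◇p→p) corresponds to R being a subset of the identity. Such an R need not be a subset of the identity, so not valid.
(B) ◇◇q → ◇q is the dual of axiom 4, which corresponds to transitivity. Every such R is transitive — valid.
(C) ◇□q → □q (the dual of axiom 5) characterises the euclidean frames. Such an R need not be euclidean — not valid.
(D) q → □◇q is axiom B; it is valid on a frame exactly when R is symmetric. Such an R need not be symmetric, so not valid.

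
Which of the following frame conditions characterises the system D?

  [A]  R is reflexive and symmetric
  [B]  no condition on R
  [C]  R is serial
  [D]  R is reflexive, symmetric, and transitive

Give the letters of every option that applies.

C

(A) this class determines B (= KTB), not D.
(B) this class determines K, not D.
(C) D is sound and complete for exactly this class.
(D) this class determines S5, not D.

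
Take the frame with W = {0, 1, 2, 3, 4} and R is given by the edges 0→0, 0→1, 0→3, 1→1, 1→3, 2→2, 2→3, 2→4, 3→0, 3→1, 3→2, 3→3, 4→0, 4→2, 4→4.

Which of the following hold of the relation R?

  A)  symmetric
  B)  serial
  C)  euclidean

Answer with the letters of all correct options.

(A) not symmetric: 0 R 1 but not 1 R 0.
(B) serial: every world has an R-successor.
(C) not euclidean: 0 R 1 and 0 R 0 but not 1 R 0.

B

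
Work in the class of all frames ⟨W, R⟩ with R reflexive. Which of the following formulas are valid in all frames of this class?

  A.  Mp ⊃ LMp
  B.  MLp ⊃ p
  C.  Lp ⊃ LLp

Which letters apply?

none

A reflexive relation is serial.
(A) Mp ⊃ LMp (axiom 5) characterises the euclidean frames. Such an R need not be euclidean — not valid.
(B) MLp ⊃ p is the dual of axiom B; it is valid on a frame exactly when R is symmetric. Such an R need not be symmetric, so not valid.
(C) axiom 4: valid iff R is transitive. Such an R need not be transitive — not valid.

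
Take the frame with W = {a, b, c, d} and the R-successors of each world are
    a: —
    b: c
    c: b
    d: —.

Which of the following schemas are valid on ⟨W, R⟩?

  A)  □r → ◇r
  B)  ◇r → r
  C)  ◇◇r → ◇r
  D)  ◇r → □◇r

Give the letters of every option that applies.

none

R is not transitive: b R c and c R b but not b R b.
R is not euclidean: b R c and b R c but not c R c.
R is not serial: a has no R-successor.
R is not a subset of the identity: b R c with b ≠ c.
(A) □r → ◇r is axiom D, which corresponds to seriality. R is not serial — not valid.
(B) ◇r → r is valid only on frames where every R-edge is a self-loop. Here R ⊄ identity — not valid.
(C) the dual of axiom 4: valid iff R is transitive. R is not transitive — not valid.
(D) ◇r → □◇r (axiom 5) characterises the euclidean frames. R is not euclidean — not valid.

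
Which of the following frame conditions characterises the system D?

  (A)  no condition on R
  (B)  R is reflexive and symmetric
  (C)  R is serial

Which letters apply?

C

(A) this class determines K, not D.
(B) this class determines B (= KTB), not D.
(C) D is sound and complete for exactly this class.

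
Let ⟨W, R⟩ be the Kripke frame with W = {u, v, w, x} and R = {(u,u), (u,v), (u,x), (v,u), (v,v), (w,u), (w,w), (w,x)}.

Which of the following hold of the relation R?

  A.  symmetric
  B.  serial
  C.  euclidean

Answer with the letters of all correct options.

none

(A) not symmetric: u R x but not x R u.
(B) not serial: x has no R-successor.
(C) not euclidean: u R v and u R x but not v R x.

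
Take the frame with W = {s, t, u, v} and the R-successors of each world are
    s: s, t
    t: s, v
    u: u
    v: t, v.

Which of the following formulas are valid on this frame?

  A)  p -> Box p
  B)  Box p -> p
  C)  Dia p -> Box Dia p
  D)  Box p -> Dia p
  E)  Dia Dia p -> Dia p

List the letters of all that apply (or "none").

R is not reflexive: not t R t.
R is not transitive: s R t and t R v but not s R v.
R is not euclidean: t R s and t R v but not s R v.
R is serial: every world has an R-successor.
R is not a subset of the identity: s R t with s ≠ t.
(A) p -> Box p is valid only on frames where every R-edge is a self-loop. Here R ⊄ identity — not valid.
(B) Box p -> p is axiom T; it is valid on a frame exactly when R is reflexive. R is not reflexive, so not valid.
(C) axiom 5: valid iff R is euclidean. R is not euclidean — not valid.
(D) Box p -> Dia p is axiom D; it is valid on a frame exactly when R is serial. R is serial, so valid.
(E) Dia Dia p -> Dia p is the dual of axiom 4, which corresponds to transitivity. R is not transitive — not valid.

D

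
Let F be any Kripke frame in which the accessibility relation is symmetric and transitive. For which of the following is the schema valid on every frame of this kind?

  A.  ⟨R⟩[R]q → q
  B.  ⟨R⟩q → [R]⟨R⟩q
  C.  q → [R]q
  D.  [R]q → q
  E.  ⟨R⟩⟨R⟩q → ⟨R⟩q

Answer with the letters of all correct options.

A, B, E

A symmetric transitive relation is euclidean (uRv and uRw give vRu by symmetry, then vRw by transitivity).
(A) ⟨R⟩[R]q → q is the dual of axiom B; it is valid on a frame exactly when R is symmetric. Every such R is symmetric, so valid.
(B) ⟨R⟩q → [R]⟨R⟩q (axiom 5) characterises the euclidean frames. Every such R is euclidean — valid.
(C) q → [R]q is equivalent to ◇p→p; it holds exactly when R ⊆ identity. Such an R need not be a subset of the identity — not valid.
(D) [R]q → q is axiom T; it is valid on a frame exactly when R is reflexive. Such an R need not be reflexive, so not valid.
(E) ⟨R⟩⟨R⟩q → ⟨R⟩q is the dual of axiom 4; it is valid on a frame exactly when R is transitive. Every such R is transitive, so valid.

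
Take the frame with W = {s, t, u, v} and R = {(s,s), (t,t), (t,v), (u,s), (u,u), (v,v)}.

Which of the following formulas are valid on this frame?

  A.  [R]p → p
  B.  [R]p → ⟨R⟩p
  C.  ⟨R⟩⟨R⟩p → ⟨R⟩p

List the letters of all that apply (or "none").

A, B, C

R is reflexive: each world relates to itself.
R is transitive: R is closed under composition.
R is serial: every world has an R-successor.
(A) [R]p → p (axiom T) characterises the reflexive frames. R is reflexive — valid.
(B) [R]p → ⟨R⟩p (axiom D) characterises the serial frames. R is serial — valid.
(C) ⟨R⟩⟨R⟩p → ⟨R⟩p is the dual of axiom 4, which corresponds to transitivity. R is transitive — valid.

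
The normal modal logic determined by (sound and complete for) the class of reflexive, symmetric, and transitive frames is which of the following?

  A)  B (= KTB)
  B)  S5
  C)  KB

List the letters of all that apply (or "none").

B

(A) B (= KTB) is determined by the class of reflexive and symmetric frames.
(B) S5 is determined by exactly this class.
(C) KB is determined by the class of symmetric frames.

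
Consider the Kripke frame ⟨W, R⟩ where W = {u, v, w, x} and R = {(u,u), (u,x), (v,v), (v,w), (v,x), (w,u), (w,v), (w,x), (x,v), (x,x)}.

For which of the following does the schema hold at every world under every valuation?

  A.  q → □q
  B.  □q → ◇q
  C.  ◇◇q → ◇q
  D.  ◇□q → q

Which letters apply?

R is not symmetric: u R x but not x R u.
R is not transitive: u R x and x R v but not u R v.
R is serial: every world has an R-successor.
R is not a subset of the identity: u R x with u ≠ x.
(A) q → □q is equivalent to ◇p→p; it holds exactly when R ⊆ identity. Here R ⊄ identity — not valid.
(B) □q → ◇q is axiom D; it is valid on a frame exactly when R is serial. R is serial, so valid.
(C) the dual of axiom 4: valid iff R is transitive. R is not transitive — not valid.
(D) ◇□q → q is the dual of axiom B, which corresponds to symmetry. R is not symmetric — not valid.

B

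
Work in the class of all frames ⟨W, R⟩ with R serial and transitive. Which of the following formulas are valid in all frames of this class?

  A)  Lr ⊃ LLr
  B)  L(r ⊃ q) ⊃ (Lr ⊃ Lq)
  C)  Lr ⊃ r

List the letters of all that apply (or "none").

A, B

(A) Lr ⊃ LLr is axiom 4, which corresponds to transitivity. Every such R is transitive — valid.
(B) this is just K, valid on every normal frame.
(C) axiom T: valid iff R is reflexive. Such an R need not be reflexive — not valid.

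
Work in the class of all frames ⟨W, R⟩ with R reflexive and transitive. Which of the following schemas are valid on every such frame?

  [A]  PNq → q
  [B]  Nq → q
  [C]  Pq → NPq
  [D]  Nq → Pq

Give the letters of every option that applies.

Reflexive relations are serial.
(A) PNq → q is the dual of axiom B, which corresponds to symmetry. Such an R need not be symmetric — not valid.
(B) Nq → q is axiom T; it is valid on a frame exactly when R is reflexive. Every such R is reflexive, so valid.
(C) Pq → NPq is axiom 5, which corresponds to the euclidean property. Such an R need not be euclidean — not valid.
(D) Nq → Pq is axiom D, which corresponds to seriality. Every such R is serial — valid.

B, D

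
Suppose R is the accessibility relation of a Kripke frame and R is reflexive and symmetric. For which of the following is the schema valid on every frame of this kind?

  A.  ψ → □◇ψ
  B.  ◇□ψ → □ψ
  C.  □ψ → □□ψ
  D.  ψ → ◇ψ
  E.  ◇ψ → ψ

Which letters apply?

Reflexive relations are serial.
(A) axiom B: valid iff R is symmetric. Every such R is symmetric — valid.
(B) ◇□ψ → □ψ is the dual of axiom 5; it is valid on a frame exactly when R is euclidean. Such an R need not be euclidean, so not valid.
(C) □ψ → □□ψ (axiom 4) characterises the transitive frames. Such an R need not be transitive — not valid.
(D) the dual of axiom T: valid iff R is reflexive. Every such R is reflexive — valid.
(E) ◇ψ → ψ is valid only on frames where every R-edge is a self-loop. Such an R need not be a subset of the identity — not valid.

A, D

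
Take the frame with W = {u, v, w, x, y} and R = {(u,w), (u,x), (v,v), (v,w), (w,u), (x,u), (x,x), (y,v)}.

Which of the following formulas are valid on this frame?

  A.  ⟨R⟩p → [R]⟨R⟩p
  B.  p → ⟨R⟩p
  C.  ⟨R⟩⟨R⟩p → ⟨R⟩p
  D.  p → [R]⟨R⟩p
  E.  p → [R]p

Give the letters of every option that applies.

R is not reflexive: not u R u.
R is not symmetric: v R w but not w R v.
R is not transitive: u R w and w R u but not u R u.
R is not euclidean: u R w and u R x but not w R x.
R is not a subset of the identity: u R w with u ≠ w.
(A) axiom 5: valid iff R is euclidean. R is not euclidean — not valid.
(B) p → ⟨R⟩p is the dual of axiom T; it is valid on a frame exactly when R is reflexive. R is not reflexive, so not valid.
(C) ⟨R⟩⟨R⟩p → ⟨R⟩p is the dual of axiom 4, which corresponds to transitivity. R is not transitive — not valid.
(D) p → [R]⟨R⟩p is axiom B; it is valid on a frame exactly when R is symmetric. R is not symmetric, so not valid.
(E) p → [R]p (equivalent to ◇p→p) corresponds to R being a subset of the identity. Here R ⊄ identity, so not valid.

none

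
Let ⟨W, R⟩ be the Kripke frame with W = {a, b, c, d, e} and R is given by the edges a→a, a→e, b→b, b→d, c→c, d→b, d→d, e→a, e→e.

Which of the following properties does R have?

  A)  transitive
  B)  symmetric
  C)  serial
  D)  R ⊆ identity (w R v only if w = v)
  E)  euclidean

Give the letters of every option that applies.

(A) transitive: R is closed under composition.
(B) symmetric: every R-edge is matched by its reverse.
(C) serial: every world has an R-successor.
(D) not ⊆ identity: a R e with a ≠ e.
(E) euclidean: any two R-successors of the same world are R-related.

A, B, C, E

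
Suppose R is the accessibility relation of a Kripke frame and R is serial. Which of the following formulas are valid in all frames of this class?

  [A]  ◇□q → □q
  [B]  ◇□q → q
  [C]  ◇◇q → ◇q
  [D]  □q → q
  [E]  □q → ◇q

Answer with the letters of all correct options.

(A) ◇□q → □q is the dual of axiom 5; it is valid on a frame exactly when R is euclidean. Such an R need not be euclidean, so not valid.
(B) ◇□q → q is the dual of axiom B, which corresponds to symmetry. Such an R need not be symmetric — not valid.
(C) the dual of axiom 4: valid iff R is transitive. Such an R need not be transitive — not valid.
(D) □q → q is axiom T, which corresponds to reflexivity. Such an R need not be reflexive — not valid.
(E) □q → ◇q (axiom D) characterises the serial frames. Every such R is serial — valid.

E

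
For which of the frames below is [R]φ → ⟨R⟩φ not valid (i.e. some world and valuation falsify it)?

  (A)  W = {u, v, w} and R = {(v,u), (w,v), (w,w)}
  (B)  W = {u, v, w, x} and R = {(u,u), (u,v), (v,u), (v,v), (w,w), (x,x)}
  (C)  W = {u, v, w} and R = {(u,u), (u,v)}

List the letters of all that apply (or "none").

The schema [R]φ → ⟨R⟩φ is axiom D; it is valid on a frame iff R is serial.
(A) R is not serial (u has no R-successor), so the schema fails here.
(B) R is serial (every world has an R-successor), so the schema is valid here.
(C) R is not serial (v has no R-successor), so the schema fails here.

A, C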